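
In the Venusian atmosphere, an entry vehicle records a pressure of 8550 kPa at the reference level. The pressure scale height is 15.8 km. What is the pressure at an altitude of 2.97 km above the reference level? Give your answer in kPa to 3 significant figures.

Barometric formula: P = P₀ exp(−z/H).
z/H = 2970.0/15800 = 0.18797; exp(−0.18797) = 0.82864.
P = 8550 × 0.82864 = 7084.9 kPa.

P ≈ 7080 kPa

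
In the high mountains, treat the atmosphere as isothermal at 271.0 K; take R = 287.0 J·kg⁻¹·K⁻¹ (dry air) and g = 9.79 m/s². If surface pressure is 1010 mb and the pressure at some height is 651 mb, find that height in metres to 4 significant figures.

z ≈ 3489 m

Scale height: H = RT/g = 287.0 × 271.0 / 9.79 = 7944.5 m.
Invert the barometric formula: z = H ln(P₀/P).
P₀/P = 1010/651 = 1.5515; ln(1.5515) = 0.43922.
z = 7944.5 × 0.43922 = 3489.4 m.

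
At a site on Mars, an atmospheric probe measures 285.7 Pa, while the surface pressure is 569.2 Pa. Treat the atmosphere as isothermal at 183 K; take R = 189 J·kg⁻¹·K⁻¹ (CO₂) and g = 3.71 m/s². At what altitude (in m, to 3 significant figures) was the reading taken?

Scale height: H = RT/g = 189 × 183 / 3.71 = 9322.6 m.
Invert the barometric formula: z = H ln(P₀/P).
P₀/P = 569.2/285.7 = 1.9923; ln(1.9923) = 0.68929.
z = 9322.6 × 0.68929 = 6426.0 m.

z ≈ 6430 m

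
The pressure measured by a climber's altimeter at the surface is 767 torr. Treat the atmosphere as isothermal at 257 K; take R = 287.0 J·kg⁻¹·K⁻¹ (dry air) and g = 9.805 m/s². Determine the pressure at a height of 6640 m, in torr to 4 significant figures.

P ≈ 317.3 torr

Scale height: H = RT/g = 287.0 × 257 / 9.805 = 7522.6 m.
Barometric formula: P = P₀ exp(−z/H).
z/H = 6640.0/7522.6 = 0.88267; exp(−0.88267) = 0.41368.
P = 767 × 0.41368 = 317.29 torr.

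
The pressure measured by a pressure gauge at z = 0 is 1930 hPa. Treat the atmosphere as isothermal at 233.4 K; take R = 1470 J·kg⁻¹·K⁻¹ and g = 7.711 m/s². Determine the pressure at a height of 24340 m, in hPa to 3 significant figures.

Scale height: H = RT/g = 1470 × 233.4 / 7.711 = 44495 m.
Barometric formula: P = P₀ exp(−z/H).
z/H = 24340/44495 = 0.54703; exp(−0.54703) = 0.57867.
P = 1930 × 0.57867 = 1116.8 hPa.

P ≈ 1120 hPa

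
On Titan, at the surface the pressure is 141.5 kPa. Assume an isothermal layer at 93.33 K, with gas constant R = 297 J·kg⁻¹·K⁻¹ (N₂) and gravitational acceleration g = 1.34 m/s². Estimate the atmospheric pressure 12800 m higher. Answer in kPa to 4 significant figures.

Scale height: H = RT/g = 297 × 93.33 / 1.34 = 20686 m.
Barometric formula: P = P₀ exp(−z/H).
z/H = 12800/20686 = 0.61878; exp(−0.61878) = 0.53860.
P = 141.5 × 0.53860 = 76.212 kPa.

P ≈ 76.21 kPa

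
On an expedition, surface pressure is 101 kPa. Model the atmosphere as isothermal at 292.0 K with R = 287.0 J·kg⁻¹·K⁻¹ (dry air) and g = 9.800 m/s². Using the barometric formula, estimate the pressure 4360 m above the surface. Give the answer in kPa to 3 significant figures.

Scale height: H = RT/g = 287.0 × 292.0 / 9.800 = 8551.4 m.
Barometric formula: P = P₀ exp(−z/H).
z/H = 4360.0/8551.4 = 0.50986; exp(−0.50986) = 0.60058.
P = 101 × 0.60058 = 60.659 kPa.

P ≈ 60.7 kPa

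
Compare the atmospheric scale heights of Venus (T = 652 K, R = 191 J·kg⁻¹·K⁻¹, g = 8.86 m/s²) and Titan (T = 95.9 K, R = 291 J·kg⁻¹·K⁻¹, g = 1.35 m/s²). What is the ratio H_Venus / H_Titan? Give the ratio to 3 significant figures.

H_Venus/H_Titan ≈ 0.680

H = RT/g for each body.
H_Venus = 191 × 652 / 8.86 = 14056 m.
H_Titan = 291 × 95.9 / 1.35 = 20672 m.
H_Venus/H_Titan = 14056/20672 = 0.67995.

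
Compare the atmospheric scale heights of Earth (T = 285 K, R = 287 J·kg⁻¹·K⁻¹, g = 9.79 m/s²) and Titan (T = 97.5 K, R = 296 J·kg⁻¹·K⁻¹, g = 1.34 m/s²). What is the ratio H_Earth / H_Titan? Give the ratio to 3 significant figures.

H = RT/g for each body.
H_Earth = 287 × 285 / 9.79 = 8355.0 m.
H_Titan = 296 × 97.5 / 1.34 = 21537 m.
H_Earth/H_Titan = 8355.0/21537 = 0.38794.

H_Earth/H_Titan ≈ 0.388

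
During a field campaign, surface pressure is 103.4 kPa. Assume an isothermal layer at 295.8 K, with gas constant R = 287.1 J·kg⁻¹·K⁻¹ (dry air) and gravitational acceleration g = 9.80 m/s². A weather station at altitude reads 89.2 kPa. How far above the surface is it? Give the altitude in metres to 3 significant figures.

z ≈ 1280 m

Scale height: H = RT/g = 287.1 × 295.8 / 9.80 = 8665.7 m.
Invert the barometric formula: z = H ln(P₀/P).
P₀/P = 103.4/89.2 = 1.1592; ln(1.1592) = 0.14773.
z = 8665.7 × 0.14773 = 1280.2 m.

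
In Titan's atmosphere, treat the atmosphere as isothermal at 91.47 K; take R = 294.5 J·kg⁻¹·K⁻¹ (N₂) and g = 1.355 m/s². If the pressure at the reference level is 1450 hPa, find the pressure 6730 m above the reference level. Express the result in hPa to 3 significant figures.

P ≈ 1030 hPa

Scale height: H = RT/g = 294.5 × 91.47 / 1.355 = 19880 m.
Barometric formula: P = P₀ exp(−z/H).
z/H = 6730.0/19880 = 0.33853; exp(−0.33853) = 0.71282.
P = 1450 × 0.71282 = 1033.6 hPa.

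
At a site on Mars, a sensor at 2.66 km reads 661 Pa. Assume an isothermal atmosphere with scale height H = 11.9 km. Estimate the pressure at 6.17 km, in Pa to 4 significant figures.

P ≈ 492.2 Pa

Between two levels, P₂ = P₁ exp(−Δz/H) with Δz = z₂ − z₁.
Δz = 6170.0 − 2660.0 = 3510.0 m; Δz/H = 3510.0/11900 = 0.29496.
P₂ = 661 × exp(−0.29496) = 661 × 0.74456 = 492.15 Pa.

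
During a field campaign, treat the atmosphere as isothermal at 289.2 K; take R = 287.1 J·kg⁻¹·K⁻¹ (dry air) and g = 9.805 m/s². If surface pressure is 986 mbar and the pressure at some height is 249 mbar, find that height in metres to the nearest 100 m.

z ≈ 11700 m

Scale height: H = RT/g = 287.1 × 289.2 / 9.805 = 8468.1 m.
Invert the barometric formula: z = H ln(P₀/P).
P₀/P = 986/249 = 3.9598; ln(3.9598) = 1.3762.
z = 8468.1 × 1.3762 = 11654 m.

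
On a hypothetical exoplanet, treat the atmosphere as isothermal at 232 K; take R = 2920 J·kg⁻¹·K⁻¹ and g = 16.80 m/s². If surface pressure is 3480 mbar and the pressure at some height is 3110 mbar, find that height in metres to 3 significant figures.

Scale height: H = RT/g = 2920 × 232 / 16.80 = 40324 m.
Invert the barometric formula: z = H ln(P₀/P).
P₀/P = 3480/3110 = 1.1190; ln(1.1190) = 0.11244.
z = 40324 × 0.11244 = 4534.0 m.

z ≈ 4530 m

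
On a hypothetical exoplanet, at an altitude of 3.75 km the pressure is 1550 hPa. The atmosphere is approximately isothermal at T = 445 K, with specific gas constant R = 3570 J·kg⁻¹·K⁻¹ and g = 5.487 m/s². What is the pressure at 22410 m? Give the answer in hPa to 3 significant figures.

P ≈ 1450 hPa

Scale height: H = RT/g = 3570 × 445 / 5.487 = 289530 m.
Between two levels, P₂ = P₁ exp(−Δz/H) with Δz = z₂ − z₁.
Δz = 22410 − 3750.0 = 18660 m; Δz/H = 18660/289530 = 0.064449.
P₂ = 1550 × exp(−0.064449) = 1550 × 0.93758 = 1453.2 hPa.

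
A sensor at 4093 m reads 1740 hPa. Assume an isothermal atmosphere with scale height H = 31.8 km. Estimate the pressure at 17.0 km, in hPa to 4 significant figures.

P ≈ 1160 hPa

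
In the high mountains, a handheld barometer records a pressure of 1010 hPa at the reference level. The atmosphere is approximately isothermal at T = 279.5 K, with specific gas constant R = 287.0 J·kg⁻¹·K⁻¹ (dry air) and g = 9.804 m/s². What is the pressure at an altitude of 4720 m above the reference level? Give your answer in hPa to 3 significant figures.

P ≈ 567 hPa

Scale height: H = RT/g = 287.0 × 279.5 / 9.804 = 8182.0 m.
Barometric formula: P = P₀ exp(−z/H).
z/H = 4720.0/8182.0 = 0.57688; exp(−0.57688) = 0.56165.
P = 1010 × 0.56165 = 567.27 hPa.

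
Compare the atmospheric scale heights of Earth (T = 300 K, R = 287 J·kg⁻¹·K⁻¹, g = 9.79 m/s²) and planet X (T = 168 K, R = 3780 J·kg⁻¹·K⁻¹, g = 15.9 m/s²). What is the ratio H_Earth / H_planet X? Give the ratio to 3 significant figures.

H = RT/g for each body.
H_Earth = 287 × 300 / 9.79 = 8794.7 m.
H_planet X = 3780 × 168 / 15.9 = 39940 m.
H_Earth/H_planet X = 8794.7/39940 = 0.22020.

H_Earth/H_planet X ≈ 0.220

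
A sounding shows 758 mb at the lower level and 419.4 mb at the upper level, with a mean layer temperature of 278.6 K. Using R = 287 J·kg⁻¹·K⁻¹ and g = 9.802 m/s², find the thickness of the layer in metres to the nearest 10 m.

Δz ≈ 4830 m

Hypsometric equation: Δz = (R T̄/g) ln(P₁/P₂).
R T̄/g = 287 × 278.6 / 9.802 = 8157.3 m.
ln(758/419.4) = ln(1.8073) = 0.59183.
Δz = 8157.3 × 0.59183 = 4827.7 m.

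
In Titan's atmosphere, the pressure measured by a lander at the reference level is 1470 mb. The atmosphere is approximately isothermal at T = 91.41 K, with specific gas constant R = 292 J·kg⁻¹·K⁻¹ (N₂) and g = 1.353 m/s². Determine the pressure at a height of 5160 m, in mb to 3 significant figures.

Scale height: H = RT/g = 292 × 91.41 / 1.353 = 19728 m.
Barometric formula: P = P₀ exp(−z/H).
z/H = 5160.0/19728 = 0.26156; exp(−0.26156) = 0.76985.
P = 1470 × 0.76985 = 1131.7 mb.

P ≈ 1130 mb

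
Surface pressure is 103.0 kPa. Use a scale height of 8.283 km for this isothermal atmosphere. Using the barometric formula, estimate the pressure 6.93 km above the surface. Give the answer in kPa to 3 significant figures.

P ≈ 44.6 kPa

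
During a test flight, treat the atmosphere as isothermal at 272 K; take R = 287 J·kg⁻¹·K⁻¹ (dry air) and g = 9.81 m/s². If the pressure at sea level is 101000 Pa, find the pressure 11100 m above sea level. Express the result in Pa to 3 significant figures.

Scale height: H = RT/g = 287 × 272 / 9.81 = 7957.6 m.
Barometric formula: P = P₀ exp(−z/H).
z/H = 11100/7957.6 = 1.3949; exp(−1.3949) = 0.24786.
P = 101000 × 0.24786 = 25034 Pa.

P ≈ 25000 Pa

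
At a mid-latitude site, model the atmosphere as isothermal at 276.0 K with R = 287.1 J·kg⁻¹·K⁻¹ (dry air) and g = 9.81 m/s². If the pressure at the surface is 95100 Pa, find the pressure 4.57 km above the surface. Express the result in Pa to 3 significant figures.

P ≈ 54000 Pa

Scale height: H = RT/g = 287.1 × 276.0 / 9.81 = 8077.4 m.
Barometric formula: P = P₀ exp(−z/H).
z/H = 4570.0/8077.4 = 0.56578; exp(−0.56578) = 0.56792.
P = 95100 × 0.56792 = 54009 Pa.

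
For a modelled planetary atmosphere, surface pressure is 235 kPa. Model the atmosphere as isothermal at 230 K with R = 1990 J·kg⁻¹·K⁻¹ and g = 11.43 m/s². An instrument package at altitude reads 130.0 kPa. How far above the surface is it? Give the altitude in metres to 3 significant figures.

z ≈ 23700 m

Scale height: H = RT/g = 1990 × 230 / 11.43 = 40044 m.
Invert the barometric formula: z = H ln(P₀/P).
P₀/P = 235/130.0 = 1.8077; ln(1.8077) = 0.59206.
z = 40044 × 0.59206 = 23708 m.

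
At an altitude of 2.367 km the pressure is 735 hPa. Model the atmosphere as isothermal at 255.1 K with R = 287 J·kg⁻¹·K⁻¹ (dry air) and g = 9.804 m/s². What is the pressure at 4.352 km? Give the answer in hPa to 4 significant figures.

Scale height: H = RT/g = 287 × 255.1 / 9.804 = 7467.7 m.
Between two levels, P₂ = P₁ exp(−Δz/H) with Δz = z₂ − z₁.
Δz = 4352.0 − 2367.0 = 1985.0 m; Δz/H = 1985.0/7467.7 = 0.26581.
P₂ = 735 × exp(−0.26581) = 735 × 0.76658 = 563.44 hPa.

P ≈ 563.4 hPa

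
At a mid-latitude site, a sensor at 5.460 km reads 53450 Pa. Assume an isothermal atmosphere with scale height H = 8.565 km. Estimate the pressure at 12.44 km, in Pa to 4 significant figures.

P ≈ 23660 Pa

Between two levels, P₂ = P₁ exp(−Δz/H) with Δz = z₂ − z₁.
Δz = 12440 − 5460.0 = 6980.0 m; Δz/H = 6980.0/8565.0 = 0.81494.
P₂ = 53450 × exp(−0.81494) = 53450 × 0.44267 = 23661 Pa.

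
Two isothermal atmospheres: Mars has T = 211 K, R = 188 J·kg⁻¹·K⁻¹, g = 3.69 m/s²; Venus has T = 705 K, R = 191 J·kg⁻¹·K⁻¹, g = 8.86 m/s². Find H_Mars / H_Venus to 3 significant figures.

H = RT/g for each body.
H_Mars = 188 × 211 / 3.69 = 10750 m.
H_Venus = 191 × 705 / 8.86 = 15198 m.
H_Mars/H_Venus = 10750/15198 = 0.70733.

H_Mars/H_Venus ≈ 0.707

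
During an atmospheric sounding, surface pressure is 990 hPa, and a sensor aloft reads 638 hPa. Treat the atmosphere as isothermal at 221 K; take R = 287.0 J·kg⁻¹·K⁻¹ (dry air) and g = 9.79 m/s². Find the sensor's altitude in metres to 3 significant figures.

z ≈ 2850 m

Scale height: H = RT/g = 287.0 × 221 / 9.79 = 6478.8 m.
Invert the barometric formula: z = H ln(P₀/P).
P₀/P = 990/638 = 1.5517; ln(1.5517) = 0.43935.
z = 6478.8 × 0.43935 = 2846.5 m.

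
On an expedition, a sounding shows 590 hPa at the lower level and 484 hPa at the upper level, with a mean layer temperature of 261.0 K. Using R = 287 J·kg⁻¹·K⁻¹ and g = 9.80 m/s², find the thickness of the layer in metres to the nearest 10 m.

Δz ≈ 1510 m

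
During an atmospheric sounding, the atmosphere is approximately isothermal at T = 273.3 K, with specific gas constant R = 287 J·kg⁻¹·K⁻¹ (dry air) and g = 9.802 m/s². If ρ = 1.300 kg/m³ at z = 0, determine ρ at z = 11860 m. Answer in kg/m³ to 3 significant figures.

ρ ≈ 0.295 kg/m³

Scale height: H = RT/g = 287 × 273.3 / 9.802 = 8002.2 m.
In an isothermal atmosphere, density decays like pressure: ρ = ρ₀ exp(−z/H).
z/H = 11860/8002.2 = 1.4821; exp(−1.4821) = 0.22716.
ρ = 1.300 × 0.22716 = 0.29531 kg/m³.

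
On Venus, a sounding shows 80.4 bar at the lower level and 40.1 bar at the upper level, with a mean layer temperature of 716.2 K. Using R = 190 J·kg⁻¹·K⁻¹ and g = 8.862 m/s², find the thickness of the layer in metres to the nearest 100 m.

Hypsometric equation: Δz = (R T̄/g) ln(P₁/P₂).
R T̄/g = 190 × 716.2 / 8.862 = 15355 m.
ln(80.4/40.1) = ln(2.0050) = 0.69564.
Δz = 15355 × 0.69564 = 10682 m.

Δz ≈ 10700 m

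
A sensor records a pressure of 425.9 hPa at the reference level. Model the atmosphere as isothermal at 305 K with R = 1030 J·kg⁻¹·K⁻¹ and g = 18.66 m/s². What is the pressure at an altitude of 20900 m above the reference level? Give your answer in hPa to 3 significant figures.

Scale height: H = RT/g = 1030 × 305 / 18.66 = 16835 m.
Barometric formula: P = P₀ exp(−z/H).
z/H = 20900/16835 = 1.2415; exp(−1.2415) = 0.28895.
P = 425.9 × 0.28895 = 123.06 hPa.

P ≈ 123 hPa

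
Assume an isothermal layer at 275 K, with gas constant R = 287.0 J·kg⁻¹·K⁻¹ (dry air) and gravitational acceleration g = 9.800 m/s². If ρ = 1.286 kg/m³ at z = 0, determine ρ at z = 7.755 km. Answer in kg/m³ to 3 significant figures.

ρ ≈ 0.491 kg/m³

Scale height: H = RT/g = 287.0 × 275 / 9.800 = 8053.6 m.
In an isothermal atmosphere, density decays like pressure: ρ = ρ₀ exp(−z/H).
z/H = 7755.0/8053.6 = 0.96292; exp(−0.96292) = 0.38178.
ρ = 1.286 × 0.38178 = 0.49097 kg/m³.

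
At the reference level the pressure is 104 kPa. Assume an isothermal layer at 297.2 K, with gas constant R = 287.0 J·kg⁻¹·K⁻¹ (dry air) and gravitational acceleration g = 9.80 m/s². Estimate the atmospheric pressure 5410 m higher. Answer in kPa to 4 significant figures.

P ≈ 55.86 kPa

Scale height: H = RT/g = 287.0 × 297.2 / 9.80 = 8703.7 m.
Barometric formula: P = P₀ exp(−z/H).
z/H = 5410.0/8703.7 = 0.62157; exp(−0.62157) = 0.53710.
P = 104 × 0.53710 = 55.858 kPa.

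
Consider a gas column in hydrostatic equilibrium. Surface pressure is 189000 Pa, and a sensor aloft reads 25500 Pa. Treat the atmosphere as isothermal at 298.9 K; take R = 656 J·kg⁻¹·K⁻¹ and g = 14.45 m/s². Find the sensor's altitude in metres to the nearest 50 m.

z ≈ 27200 m

Scale height: H = RT/g = 656 × 298.9 / 14.45 = 13569 m.
Invert the barometric formula: z = H ln(P₀/P).
P₀/P = 189000/25500 = 7.4118; ln(7.4118) = 2.0031.
z = 13569 × 2.0031 = 27180 m.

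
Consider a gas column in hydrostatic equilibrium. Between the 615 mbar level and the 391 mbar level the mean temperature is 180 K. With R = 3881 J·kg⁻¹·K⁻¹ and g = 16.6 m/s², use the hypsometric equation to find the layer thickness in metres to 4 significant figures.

Hypsometric equation: Δz = (R T̄/g) ln(P₁/P₂).
R T̄/g = 3881 × 180 / 16.6 = 42083 m.
ln(615/391) = ln(1.5729) = 0.45292.
Δz = 42083 × 0.45292 = 19060 m.

Δz ≈ 19060 m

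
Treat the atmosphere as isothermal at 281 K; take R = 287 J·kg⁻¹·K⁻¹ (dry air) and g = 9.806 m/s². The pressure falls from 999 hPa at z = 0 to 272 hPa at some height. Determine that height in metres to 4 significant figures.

Scale height: H = RT/g = 287 × 281 / 9.806 = 8224.3 m.
Invert the barometric formula: z = H ln(P₀/P).
P₀/P = 999/272 = 3.6728; ln(3.6728) = 1.3010.
z = 8224.3 × 1.3010 = 10700 m.

z ≈ 10700 m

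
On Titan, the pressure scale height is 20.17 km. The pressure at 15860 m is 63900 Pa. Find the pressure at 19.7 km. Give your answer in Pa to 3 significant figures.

Between two levels, P₂ = P₁ exp(−Δz/H) with Δz = z₂ − z₁.
Δz = 19700 − 15860 = 3840.0 m; Δz/H = 3840.0/20170 = 0.19038.
P₂ = 63900 × exp(−0.19038) = 63900 × 0.82664 = 52822 Pa.

P ≈ 52800 Pa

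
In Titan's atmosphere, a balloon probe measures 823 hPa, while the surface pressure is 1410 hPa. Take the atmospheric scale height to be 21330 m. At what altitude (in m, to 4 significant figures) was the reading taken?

Invert the barometric formula: z = H ln(P₀/P).
P₀/P = 1410/823 = 1.7132; ln(1.7132) = 0.53836.
z = 21330 × 0.53836 = 11483 m.

z ≈ 11480 m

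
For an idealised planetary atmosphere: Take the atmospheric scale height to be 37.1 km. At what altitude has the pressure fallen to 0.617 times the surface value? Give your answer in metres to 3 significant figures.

z ≈ 17900 m

Set P/P₀ = exp(−z/H) = 0.617, so z = −H ln(0.617).
−ln(0.617) = 0.48289; z = 37100 × 0.48289 = 17915 m.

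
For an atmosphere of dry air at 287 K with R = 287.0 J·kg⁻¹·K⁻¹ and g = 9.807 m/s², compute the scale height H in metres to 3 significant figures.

H ≈ 8400 m

The scale height of an isothermal atmosphere is H = RT/g.
H = 287.0 × 287 / 9.807 = 82369/9.807 = 8399.0 m.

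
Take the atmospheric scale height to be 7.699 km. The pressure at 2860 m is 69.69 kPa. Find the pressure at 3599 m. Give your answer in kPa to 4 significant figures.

Between two levels, P₂ = P₁ exp(−Δz/H) with Δz = z₂ − z₁.
Δz = 3599.0 − 2860.0 = 739.00 m; Δz/H = 739.00/7699.0 = 0.095986.
P₂ = 69.69 × exp(−0.095986) = 69.69 × 0.90848 = 63.312 kPa.

P ≈ 63.31 kPa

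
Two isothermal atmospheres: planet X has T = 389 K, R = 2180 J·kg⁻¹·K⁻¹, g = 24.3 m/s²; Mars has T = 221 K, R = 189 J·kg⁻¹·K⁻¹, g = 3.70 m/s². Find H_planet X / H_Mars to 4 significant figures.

H = RT/g for each body.
H_planet X = 2180 × 389 / 24.3 = 34898 m.
H_Mars = 189 × 221 / 3.70 = 11289 m.
H_planet X/H_Mars = 34898/11289 = 3.0913.

H_planet X/H_Mars ≈ 3.091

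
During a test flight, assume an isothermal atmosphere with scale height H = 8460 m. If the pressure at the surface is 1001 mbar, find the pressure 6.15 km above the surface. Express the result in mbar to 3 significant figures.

P ≈ 484 mbar

Barometric formula: P = P₀ exp(−z/H).
z/H = 6150.0/8460.0 = 0.72695; exp(−0.72695) = 0.48338.
P = 1001 × 0.48338 = 483.86 mbar.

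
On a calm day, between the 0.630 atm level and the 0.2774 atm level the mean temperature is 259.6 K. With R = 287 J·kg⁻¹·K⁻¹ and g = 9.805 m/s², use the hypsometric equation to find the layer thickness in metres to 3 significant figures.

Hypsometric equation: Δz = (R T̄/g) ln(P₁/P₂).
R T̄/g = 287 × 259.6 / 9.805 = 7598.7 m.
ln(0.630/0.2774) = ln(2.2711) = 0.82026.
Δz = 7598.7 × 0.82026 = 6232.9 m.

Δz ≈ 6230 m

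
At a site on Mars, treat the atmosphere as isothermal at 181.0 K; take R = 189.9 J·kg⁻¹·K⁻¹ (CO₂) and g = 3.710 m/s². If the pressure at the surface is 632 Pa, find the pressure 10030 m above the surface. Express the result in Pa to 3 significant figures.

P ≈ 214 Pa

Scale height: H = RT/g = 189.9 × 181.0 / 3.710 = 9264.7 m.
Barometric formula: P = P₀ exp(−z/H).
z/H = 10030/9264.7 = 1.0826; exp(−1.0826) = 0.33871.
P = 632 × 0.33871 = 214.06 Pa.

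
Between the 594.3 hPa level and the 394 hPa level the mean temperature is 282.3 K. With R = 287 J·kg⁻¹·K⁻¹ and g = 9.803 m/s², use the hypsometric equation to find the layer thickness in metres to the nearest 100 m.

Hypsometric equation: Δz = (R T̄/g) ln(P₁/P₂).
R T̄/g = 287 × 282.3 / 9.803 = 8264.8 m.
ln(594.3/394) = ln(1.5084) = 0.41105.
Δz = 8264.8 × 0.41105 = 3397.2 m.

Δz ≈ 3400 m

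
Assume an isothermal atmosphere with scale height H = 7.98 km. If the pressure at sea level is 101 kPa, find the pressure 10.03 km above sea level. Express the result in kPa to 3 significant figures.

Barometric formula: P = P₀ exp(−z/H).
z/H = 10030/7980.0 = 1.2569; exp(−1.2569) = 0.28453.
P = 101 × 0.28453 = 28.738 kPa.

P ≈ 28.7 kPa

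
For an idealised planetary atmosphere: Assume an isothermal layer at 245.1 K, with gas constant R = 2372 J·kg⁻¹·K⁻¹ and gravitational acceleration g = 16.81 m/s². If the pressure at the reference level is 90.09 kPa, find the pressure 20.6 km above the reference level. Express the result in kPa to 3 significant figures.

Scale height: H = RT/g = 2372 × 245.1 / 16.81 = 34585 m.
Barometric formula: P = P₀ exp(−z/H).
z/H = 20600/34585 = 0.59563; exp(−0.59563) = 0.55122.
P = 90.09 × 0.55122 = 49.659 kPa.

P ≈ 49.7 kPa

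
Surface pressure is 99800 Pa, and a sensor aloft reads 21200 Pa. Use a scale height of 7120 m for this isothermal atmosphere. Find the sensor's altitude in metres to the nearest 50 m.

Invert the barometric formula: z = H ln(P₀/P).
P₀/P = 99800/21200 = 4.7075; ln(4.7075) = 1.5492.
z = 7120.0 × 1.5492 = 11030 m.

z ≈ 11050 m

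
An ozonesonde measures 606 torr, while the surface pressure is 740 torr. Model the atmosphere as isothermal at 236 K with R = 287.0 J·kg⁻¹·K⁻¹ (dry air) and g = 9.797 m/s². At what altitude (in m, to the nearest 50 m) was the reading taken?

z ≈ 1400 m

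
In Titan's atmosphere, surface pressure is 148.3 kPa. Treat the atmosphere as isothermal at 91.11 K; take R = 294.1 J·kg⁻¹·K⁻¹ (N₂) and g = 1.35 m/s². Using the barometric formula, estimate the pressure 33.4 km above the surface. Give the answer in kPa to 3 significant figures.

P ≈ 27.6 kPa

Scale height: H = RT/g = 294.1 × 91.11 / 1.35 = 19848 m.
Barometric formula: P = P₀ exp(−z/H).
z/H = 33400/19848 = 1.6828; exp(−1.6828) = 0.18585.
P = 148.3 × 0.18585 = 27.562 kPa.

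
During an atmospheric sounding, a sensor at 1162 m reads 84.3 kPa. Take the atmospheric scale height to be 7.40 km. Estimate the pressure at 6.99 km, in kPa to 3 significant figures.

P ≈ 38.4 kPa

Between two levels, P₂ = P₁ exp(−Δz/H) with Δz = z₂ − z₁.
Δz = 6990.0 − 1162.0 = 5828.0 m; Δz/H = 5828.0/7400.0 = 0.78757.
P₂ = 84.3 × exp(−0.78757) = 84.3 × 0.45495 = 38.352 kPa.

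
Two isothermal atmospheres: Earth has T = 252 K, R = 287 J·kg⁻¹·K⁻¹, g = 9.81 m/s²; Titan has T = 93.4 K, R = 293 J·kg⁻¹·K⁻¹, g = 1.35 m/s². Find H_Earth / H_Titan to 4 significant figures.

H_Earth/H_Titan ≈ 0.3637

H = RT/g for each body.
H_Earth = 287 × 252 / 9.81 = 7372.5 m.
H_Titan = 293 × 93.4 / 1.35 = 20271 m.
H_Earth/H_Titan = 7372.5/20271 = 0.36370.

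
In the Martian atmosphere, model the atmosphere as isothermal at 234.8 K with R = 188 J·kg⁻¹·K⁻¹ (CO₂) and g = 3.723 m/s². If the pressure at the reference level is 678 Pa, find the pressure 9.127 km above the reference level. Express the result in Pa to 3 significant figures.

P ≈ 314 Pa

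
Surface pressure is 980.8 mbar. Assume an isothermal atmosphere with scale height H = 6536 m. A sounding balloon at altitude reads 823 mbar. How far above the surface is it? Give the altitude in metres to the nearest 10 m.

Invert the barometric formula: z = H ln(P₀/P).
P₀/P = 980.8/823 = 1.1917; ln(1.1917) = 0.17538.
z = 6536.0 × 0.17538 = 1146.3 m.

z ≈ 1150 m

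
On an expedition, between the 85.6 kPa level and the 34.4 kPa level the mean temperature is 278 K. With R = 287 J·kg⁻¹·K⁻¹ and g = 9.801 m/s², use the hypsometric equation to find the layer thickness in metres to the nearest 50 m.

Δz ≈ 7400 m

Hypsometric equation: Δz = (R T̄/g) ln(P₁/P₂).
R T̄/g = 287 × 278 / 9.801 = 8140.6 m.
ln(85.6/34.4) = ln(2.4884) = 0.91164.
Δz = 8140.6 × 0.91164 = 7421.3 m.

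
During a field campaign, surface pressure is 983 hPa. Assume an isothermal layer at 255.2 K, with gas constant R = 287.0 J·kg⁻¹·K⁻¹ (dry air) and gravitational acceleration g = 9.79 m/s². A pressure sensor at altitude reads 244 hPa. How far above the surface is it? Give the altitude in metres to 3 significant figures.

z ≈ 10400 m

Scale height: H = RT/g = 287.0 × 255.2 / 9.79 = 7481.3 m.
Invert the barometric formula: z = H ln(P₀/P).
P₀/P = 983/244 = 4.0287; ln(4.0287) = 1.3934.
z = 7481.3 × 1.3934 = 10424 m.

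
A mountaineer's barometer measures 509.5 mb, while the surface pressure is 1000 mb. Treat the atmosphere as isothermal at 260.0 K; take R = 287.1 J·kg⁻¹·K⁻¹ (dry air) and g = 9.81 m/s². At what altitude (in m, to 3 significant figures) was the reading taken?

Scale height: H = RT/g = 287.1 × 260.0 / 9.81 = 7609.2 m.
Invert the barometric formula: z = H ln(P₀/P).
P₀/P = 1000/509.5 = 1.9627; ln(1.9627) = 0.67432.
z = 7609.2 × 0.67432 = 5131.0 m.

z ≈ 5130 m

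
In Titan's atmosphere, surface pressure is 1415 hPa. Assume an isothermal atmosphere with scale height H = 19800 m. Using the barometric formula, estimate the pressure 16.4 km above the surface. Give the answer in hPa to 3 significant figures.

Barometric formula: P = P₀ exp(−z/H).
z/H = 16400/19800 = 0.82828; exp(−0.82828) = 0.43680.
P = 1415 × 0.43680 = 618.07 hPa.

P ≈ 618 hPa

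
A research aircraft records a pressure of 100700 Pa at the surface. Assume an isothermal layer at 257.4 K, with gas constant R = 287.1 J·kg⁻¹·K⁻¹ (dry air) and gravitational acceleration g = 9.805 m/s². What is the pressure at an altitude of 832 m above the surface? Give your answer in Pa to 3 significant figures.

Scale height: H = RT/g = 287.1 × 257.4 / 9.805 = 7536.9 m.
Barometric formula: P = P₀ exp(−z/H).
z/H = 832.00/7536.9 = 0.11039; exp(−0.11039) = 0.89548.
P = 100700 × 0.89548 = 90175 Pa.

P ≈ 90200 Pa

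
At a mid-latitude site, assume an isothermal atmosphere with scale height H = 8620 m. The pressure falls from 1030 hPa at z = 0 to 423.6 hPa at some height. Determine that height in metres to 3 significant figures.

Invert the barometric formula: z = H ln(P₀/P).
P₀/P = 1030/423.6 = 2.4315; ln(2.4315) = 0.88851.
z = 8620.0 × 0.88851 = 7659.0 m.

z ≈ 7660 m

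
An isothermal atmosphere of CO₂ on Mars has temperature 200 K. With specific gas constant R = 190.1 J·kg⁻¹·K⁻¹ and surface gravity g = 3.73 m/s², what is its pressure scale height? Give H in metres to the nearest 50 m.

H ≈ 10200 m

The scale height of an isothermal atmosphere is H = RT/g.
H = 190.1 × 200 / 3.73 = 38020/3.73 = 10193 m.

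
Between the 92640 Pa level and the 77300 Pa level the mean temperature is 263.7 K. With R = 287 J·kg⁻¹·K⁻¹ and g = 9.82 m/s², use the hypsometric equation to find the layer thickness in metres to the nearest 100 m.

Δz ≈ 1400 m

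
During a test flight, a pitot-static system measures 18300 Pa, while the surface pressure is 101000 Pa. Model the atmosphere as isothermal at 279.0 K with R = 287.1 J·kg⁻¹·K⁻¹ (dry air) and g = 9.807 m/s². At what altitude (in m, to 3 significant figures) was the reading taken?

z ≈ 14000 m

Scale height: H = RT/g = 287.1 × 279.0 / 9.807 = 8167.7 m.
Invert the barometric formula: z = H ln(P₀/P).
P₀/P = 101000/18300 = 5.5191; ln(5.5191) = 1.7082.
z = 8167.7 × 1.7082 = 13952 m.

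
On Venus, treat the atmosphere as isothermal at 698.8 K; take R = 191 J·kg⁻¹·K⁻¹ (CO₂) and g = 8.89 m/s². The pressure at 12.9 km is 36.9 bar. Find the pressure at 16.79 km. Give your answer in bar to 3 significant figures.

Scale height: H = RT/g = 191 × 698.8 / 8.89 = 15014 m.
Between two levels, P₂ = P₁ exp(−Δz/H) with Δz = z₂ − z₁.
Δz = 16790 − 12900 = 3890.0 m; Δz/H = 3890.0/15014 = 0.25909.
P₂ = 36.9 × exp(−0.25909) = 36.9 × 0.77175 = 28.478 bar.

P ≈ 28.5 bar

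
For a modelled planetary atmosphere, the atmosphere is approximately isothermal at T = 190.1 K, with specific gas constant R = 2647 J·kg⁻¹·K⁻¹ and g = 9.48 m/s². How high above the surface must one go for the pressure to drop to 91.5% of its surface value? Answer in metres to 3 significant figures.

Scale height: H = RT/g = 2647 × 190.1 / 9.48 = 53080 m.
Set P/P₀ = exp(−z/H) = 0.915, so z = −H ln(0.915).
−ln(0.915) = 0.088831; z = 53080 × 0.088831 = 4715.1 m.

z ≈ 4720 m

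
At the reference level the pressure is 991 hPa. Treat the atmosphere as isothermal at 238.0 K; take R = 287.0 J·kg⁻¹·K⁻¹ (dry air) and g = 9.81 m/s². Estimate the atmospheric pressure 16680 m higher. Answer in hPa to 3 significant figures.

Scale height: H = RT/g = 287.0 × 238.0 / 9.81 = 6962.9 m.
Barometric formula: P = P₀ exp(−z/H).
z/H = 16680/6962.9 = 2.3956; exp(−2.3956) = 0.091118.
P = 991 × 0.091118 = 90.298 hPa.

P ≈ 90.3 hPa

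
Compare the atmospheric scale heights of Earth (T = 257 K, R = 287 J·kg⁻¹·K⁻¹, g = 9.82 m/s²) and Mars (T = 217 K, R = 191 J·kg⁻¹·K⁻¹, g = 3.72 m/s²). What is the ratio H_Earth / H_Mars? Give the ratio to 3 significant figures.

H_Earth/H_Mars ≈ 0.674

H = RT/g for each body.
H_Earth = 287 × 257 / 9.82 = 7511.1 m.
H_Mars = 191 × 217 / 3.72 = 11142 m.
H_Earth/H_Mars = 7511.1/11142 = 0.67412.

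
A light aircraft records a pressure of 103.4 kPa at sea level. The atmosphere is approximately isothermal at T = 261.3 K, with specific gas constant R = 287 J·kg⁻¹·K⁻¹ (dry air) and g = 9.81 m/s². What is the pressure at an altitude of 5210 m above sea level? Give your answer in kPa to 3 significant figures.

P ≈ 52.3 kPa

Scale height: H = RT/g = 287 × 261.3 / 9.81 = 7644.6 m.
Barometric formula: P = P₀ exp(−z/H).
z/H = 5210.0/7644.6 = 0.68153; exp(−0.68153) = 0.50584.
P = 103.4 × 0.50584 = 52.304 kPa.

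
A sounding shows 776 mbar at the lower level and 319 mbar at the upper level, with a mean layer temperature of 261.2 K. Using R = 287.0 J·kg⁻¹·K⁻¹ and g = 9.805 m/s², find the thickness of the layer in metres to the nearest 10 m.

Hypsometric equation: Δz = (R T̄/g) ln(P₁/P₂).
R T̄/g = 287.0 × 261.2 / 9.805 = 7645.5 m.
ln(776/319) = ln(2.4326) = 0.88896.
Δz = 7645.5 × 0.88896 = 6796.5 m.

Δz ≈ 6800 m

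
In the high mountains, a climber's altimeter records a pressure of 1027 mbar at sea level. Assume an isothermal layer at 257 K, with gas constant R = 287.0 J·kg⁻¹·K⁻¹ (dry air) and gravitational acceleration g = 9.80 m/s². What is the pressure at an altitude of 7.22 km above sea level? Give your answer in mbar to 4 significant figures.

P ≈ 393.5 mbar

Scale height: H = RT/g = 287.0 × 257 / 9.80 = 7526.4 m.
Barometric formula: P = P₀ exp(−z/H).
z/H = 7220.0/7526.4 = 0.95929; exp(−0.95929) = 0.38316.
P = 1027 × 0.38316 = 393.51 mbar.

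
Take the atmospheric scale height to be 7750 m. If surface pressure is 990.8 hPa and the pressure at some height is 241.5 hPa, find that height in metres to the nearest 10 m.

z ≈ 10940 m

Invert the barometric formula: z = H ln(P₀/P).
P₀/P = 990.8/241.5 = 4.1027; ln(4.1027) = 1.4116.
z = 7750.0 × 1.4116 = 10940 m.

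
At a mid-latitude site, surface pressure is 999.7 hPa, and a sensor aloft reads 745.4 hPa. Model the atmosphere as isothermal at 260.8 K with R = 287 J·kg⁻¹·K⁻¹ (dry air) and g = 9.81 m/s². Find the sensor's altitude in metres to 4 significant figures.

z ≈ 2240 m

Scale height: H = RT/g = 287 × 260.8 / 9.81 = 7629.9 m.
Invert the barometric formula: z = H ln(P₀/P).
P₀/P = 999.7/745.4 = 1.3412; ln(1.3412) = 0.29356.
z = 7629.9 × 0.29356 = 2239.8 m.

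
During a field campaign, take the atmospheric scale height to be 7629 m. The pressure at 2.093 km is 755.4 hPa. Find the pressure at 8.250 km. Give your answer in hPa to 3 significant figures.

Between two levels, P₂ = P₁ exp(−Δz/H) with Δz = z₂ − z₁.
Δz = 8250.0 − 2093.0 = 6157.0 m; Δz/H = 6157.0/7629.0 = 0.80705.
P₂ = 755.4 × exp(−0.80705) = 755.4 × 0.44617 = 337.04 hPa.

P ≈ 337 hPa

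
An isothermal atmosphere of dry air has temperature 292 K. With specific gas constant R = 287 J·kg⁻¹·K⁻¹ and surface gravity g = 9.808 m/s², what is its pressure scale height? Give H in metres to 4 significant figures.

H ≈ 8544 m

The scale height of an isothermal atmosphere is H = RT/g.
H = 287 × 292 / 9.808 = 83804/9.808 = 8544.5 m.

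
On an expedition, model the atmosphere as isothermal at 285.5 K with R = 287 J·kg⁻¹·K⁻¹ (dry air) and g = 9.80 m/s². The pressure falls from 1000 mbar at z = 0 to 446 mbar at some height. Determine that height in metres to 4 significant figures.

z ≈ 6751 m

Scale height: H = RT/g = 287 × 285.5 / 9.80 = 8361.1 m.
Invert the barometric formula: z = H ln(P₀/P).
P₀/P = 1000/446 = 2.2422; ln(2.2422) = 0.80746.
z = 8361.1 × 0.80746 = 6751.3 m.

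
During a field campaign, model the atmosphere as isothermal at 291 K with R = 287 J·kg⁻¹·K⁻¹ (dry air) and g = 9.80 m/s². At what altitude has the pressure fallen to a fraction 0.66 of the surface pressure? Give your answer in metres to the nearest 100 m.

Scale height: H = RT/g = 287 × 291 / 9.80 = 8522.1 m.
Set P/P₀ = exp(−z/H) = 0.66, so z = −H ln(0.66).
−ln(0.66) = 0.41552; z = 8522.1 × 0.41552 = 3541.1 m.

z ≈ 3500 m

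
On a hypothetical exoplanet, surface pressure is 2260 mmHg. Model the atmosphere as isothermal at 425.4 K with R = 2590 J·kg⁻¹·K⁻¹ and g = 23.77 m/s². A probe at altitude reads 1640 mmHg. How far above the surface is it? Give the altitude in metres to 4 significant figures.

Scale height: H = RT/g = 2590 × 425.4 / 23.77 = 46352 m.
Invert the barometric formula: z = H ln(P₀/P).
P₀/P = 2260/1640 = 1.3780; ln(1.3780) = 0.32063.
z = 46352 × 0.32063 = 14862 m.

z ≈ 14860 m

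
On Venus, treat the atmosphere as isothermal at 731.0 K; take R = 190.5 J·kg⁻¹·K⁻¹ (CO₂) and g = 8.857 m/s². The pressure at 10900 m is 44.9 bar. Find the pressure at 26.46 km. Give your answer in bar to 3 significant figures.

P ≈ 16.7 bar

Scale height: H = RT/g = 190.5 × 731.0 / 8.857 = 15723 m.
Between two levels, P₂ = P₁ exp(−Δz/H) with Δz = z₂ − z₁.
Δz = 26460 − 10900 = 15560 m; Δz/H = 15560/15723 = 0.98963.
P₂ = 44.9 × exp(−0.98963) = 44.9 × 0.37171 = 16.690 bar.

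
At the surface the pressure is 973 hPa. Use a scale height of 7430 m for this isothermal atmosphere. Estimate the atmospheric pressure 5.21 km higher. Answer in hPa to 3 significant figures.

Barometric formula: P = P₀ exp(−z/H).
z/H = 5210.0/7430.0 = 0.70121; exp(−0.70121) = 0.49598.
P = 973 × 0.49598 = 482.59 hPa.

P ≈ 483 hPa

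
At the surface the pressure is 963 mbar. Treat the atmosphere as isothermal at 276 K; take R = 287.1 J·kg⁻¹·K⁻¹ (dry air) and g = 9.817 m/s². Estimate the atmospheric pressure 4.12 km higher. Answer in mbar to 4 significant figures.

Scale height: H = RT/g = 287.1 × 276 / 9.817 = 8071.7 m.
Barometric formula: P = P₀ exp(−z/H).
z/H = 4120.0/8071.7 = 0.51043; exp(−0.51043) = 0.60024.
P = 963 × 0.60024 = 578.03 mbar.

P ≈ 578.0 mbar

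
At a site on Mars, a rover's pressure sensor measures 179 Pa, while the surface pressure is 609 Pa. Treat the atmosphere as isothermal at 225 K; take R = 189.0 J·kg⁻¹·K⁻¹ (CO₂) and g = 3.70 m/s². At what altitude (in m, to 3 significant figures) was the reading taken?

Scale height: H = RT/g = 189.0 × 225 / 3.70 = 11493 m.
Invert the barometric formula: z = H ln(P₀/P).
P₀/P = 609/179 = 3.4022; ln(3.4022) = 1.2244.
z = 11493 × 1.2244 = 14072 m.

z ≈ 14100 m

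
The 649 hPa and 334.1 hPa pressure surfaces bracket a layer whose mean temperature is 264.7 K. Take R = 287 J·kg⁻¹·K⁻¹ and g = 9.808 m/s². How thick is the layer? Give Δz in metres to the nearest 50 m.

Hypsometric equation: Δz = (R T̄/g) ln(P₁/P₂).
R T̄/g = 287 × 264.7 / 9.808 = 7745.6 m.
ln(649/334.1) = ln(1.9425) = 0.66398.
Δz = 7745.6 × 0.66398 = 5142.9 m.

Δz ≈ 5150 m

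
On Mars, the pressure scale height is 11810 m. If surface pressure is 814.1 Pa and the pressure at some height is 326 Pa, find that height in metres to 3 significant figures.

Invert the barometric formula: z = H ln(P₀/P).
P₀/P = 814.1/326 = 2.4972; ln(2.4972) = 0.91517.
z = 11810 × 0.91517 = 10808 m.

z ≈ 10800 m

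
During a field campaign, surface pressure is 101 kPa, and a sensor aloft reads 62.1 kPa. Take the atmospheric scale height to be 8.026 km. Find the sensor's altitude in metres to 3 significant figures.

Invert the barometric formula: z = H ln(P₀/P).
P₀/P = 101/62.1 = 1.6264; ln(1.6264) = 0.48637.
z = 8026.0 × 0.48637 = 3903.6 m.

z ≈ 3900 m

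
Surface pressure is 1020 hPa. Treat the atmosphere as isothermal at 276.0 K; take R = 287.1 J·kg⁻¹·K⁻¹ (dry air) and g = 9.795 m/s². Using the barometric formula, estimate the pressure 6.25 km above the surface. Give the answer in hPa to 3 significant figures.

Scale height: H = RT/g = 287.1 × 276.0 / 9.795 = 8089.8 m.
Barometric formula: P = P₀ exp(−z/H).
z/H = 6250.0/8089.8 = 0.77258; exp(−0.77258) = 0.46182.
P = 1020 × 0.46182 = 471.06 hPa.

P ≈ 471 hPa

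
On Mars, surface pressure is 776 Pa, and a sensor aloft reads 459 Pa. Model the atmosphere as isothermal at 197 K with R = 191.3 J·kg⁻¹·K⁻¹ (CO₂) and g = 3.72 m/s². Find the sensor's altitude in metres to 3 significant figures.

z ≈ 5320 m

Scale height: H = RT/g = 191.3 × 197 / 3.72 = 10131 m.
Invert the barometric formula: z = H ln(P₀/P).
P₀/P = 776/459 = 1.6906; ln(1.6906) = 0.52508.
z = 10131 × 0.52508 = 5319.6 m.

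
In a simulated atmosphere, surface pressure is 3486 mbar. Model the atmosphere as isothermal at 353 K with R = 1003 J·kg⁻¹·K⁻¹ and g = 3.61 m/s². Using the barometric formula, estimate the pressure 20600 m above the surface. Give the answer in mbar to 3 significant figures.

Scale height: H = RT/g = 1003 × 353 / 3.61 = 98077 m.
Barometric formula: P = P₀ exp(−z/H).
z/H = 20600/98077 = 0.21004; exp(−0.21004) = 0.81055.
P = 3486 × 0.81055 = 2825.6 mbar.

P ≈ 2830 mbar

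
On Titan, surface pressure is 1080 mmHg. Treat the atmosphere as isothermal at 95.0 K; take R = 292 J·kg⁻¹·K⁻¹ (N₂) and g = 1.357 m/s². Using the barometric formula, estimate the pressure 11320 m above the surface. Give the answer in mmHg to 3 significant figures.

P ≈ 621 mmHg

Scale height: H = RT/g = 292 × 95.0 / 1.357 = 20442 m.
Barometric formula: P = P₀ exp(−z/H).
z/H = 11320/20442 = 0.55376; exp(−0.55376) = 0.57478.
P = 1080 × 0.57478 = 620.76 mmHg.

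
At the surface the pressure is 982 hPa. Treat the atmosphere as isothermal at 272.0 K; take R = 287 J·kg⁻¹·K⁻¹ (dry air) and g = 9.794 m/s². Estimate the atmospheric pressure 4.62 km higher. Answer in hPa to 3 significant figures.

Scale height: H = RT/g = 287 × 272.0 / 9.794 = 7970.6 m.
Barometric formula: P = P₀ exp(−z/H).
z/H = 4620.0/7970.6 = 0.57963; exp(−0.57963) = 0.56011.
P = 982 × 0.56011 = 550.03 hPa.

P ≈ 550 hPa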